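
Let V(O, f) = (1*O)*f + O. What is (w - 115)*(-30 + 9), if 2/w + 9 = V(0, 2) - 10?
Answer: 45927/19 ≈ 2417.2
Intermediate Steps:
V(O, f) = O + O*f (V(O, f) = O*f + O = O + O*f)
w = -2/19 (w = 2/(-9 + (0*(1 + 2) - 10)) = 2/(-9 + (0*3 - 10)) = 2/(-9 + (0 - 10)) = 2/(-9 - 10) = 2/(-19) = 2*(-1/19) = -2/19 ≈ -0.10526)
(w - 115)*(-30 + 9) = (-2/19 - 115)*(-30 + 9) = -2187/19*(-21) = 45927/19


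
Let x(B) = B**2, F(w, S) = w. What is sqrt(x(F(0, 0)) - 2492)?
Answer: 2*I*sqrt(623) ≈ 49.92*I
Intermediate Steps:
sqrt(x(F(0, 0)) - 2492) = sqrt(0**2 - 2492) = sqrt(0 - 2492) = sqrt(-2492) = 2*I*sqrt(623)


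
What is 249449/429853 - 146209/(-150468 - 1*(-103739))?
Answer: 74504879598/20086600837 ≈ 3.7092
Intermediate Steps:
249449/429853 - 146209/(-150468 - 1*(-103739)) = 249449*(1/429853) - 146209/(-150468 + 103739) = 249449/429853 - 146209/(-46729) = 249449/429853 - 146209*(-1/46729) = 249449/429853 + 146209/46729 = 74504879598/20086600837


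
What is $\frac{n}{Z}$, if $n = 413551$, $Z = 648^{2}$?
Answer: $\frac{413551}{419904} \approx 0.98487$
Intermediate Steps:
$Z = 419904$
$\frac{n}{Z} = \frac{413551}{419904}$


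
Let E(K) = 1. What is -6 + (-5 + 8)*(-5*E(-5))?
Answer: -21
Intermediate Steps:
-6 + (-5 + 8)*(-5*E(-5)) = -6 + (-5 + 8)*(-5*1) = -6 + 3*(-5) = -6 - 15 = -21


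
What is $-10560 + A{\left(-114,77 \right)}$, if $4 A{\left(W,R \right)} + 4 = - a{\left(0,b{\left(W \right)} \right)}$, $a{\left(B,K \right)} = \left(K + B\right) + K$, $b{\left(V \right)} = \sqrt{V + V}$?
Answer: $-10561 - i \sqrt{57} \approx -10561.0 - 7.5498 i$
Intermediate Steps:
$b{\left(V \right)} = \sqrt{2} \sqrt{V}$ ($b{\left(V \right)} = \sqrt{2 V} = \sqrt{2} \sqrt{V}$)
$a{\left(B,K \right)} = B + 2 K$ ($a{\left(B,K \right)} = \left(B + K\right) + K = B + 2 K$)
$A{\left(W,R \right)} = -1 - \frac{\sqrt{2} \sqrt{W}}{2}$ ($A{\left(W,R \right)} = -1 + \frac{\left(-1\right) \left(0 + 2 \sqrt{2} \sqrt{W}\right)}{4} = -1 + \frac{\left(-1\right) 2 \sqrt{2} \sqrt{W}}{4} = -1 + \frac{\left(-2\right) \sqrt{2} \sqrt{W}}{4} = -1 - \frac{\sqrt{2} \sqrt{W}}{2}$)
$-10560 + A{\left(-114,77 \right)} = -10560 - \left(1 + \frac{\sqrt{2} \sqrt{-114}}{2}\right) = -10560 - \left(1 + \frac{\sqrt{2} i \sqrt{114}}{2}\right) = -10560 - \left(1 + i \sqrt{57}\right) = -10561 - i \sqrt{57}$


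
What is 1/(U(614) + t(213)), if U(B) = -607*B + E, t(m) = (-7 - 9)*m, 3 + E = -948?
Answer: -1/377057 ≈ -2.6521e-6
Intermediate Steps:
E = -951 (E = -3 - 948 = -951)
t(m) = -16*m
U(B) = -951 - 607*B (U(B) = -607*B - 951 = -951 - 607*B)
1/(U(614) + t(213)) = 1/((-951 - 607*614) - 16*213) = 1/((-951 - 372698) - 3408) = 1/(-373649 - 3408) = 1/(-377057) = -1/377057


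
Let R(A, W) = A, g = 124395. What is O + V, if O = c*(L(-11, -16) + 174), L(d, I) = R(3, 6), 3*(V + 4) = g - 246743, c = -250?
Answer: -255110/3 ≈ -85037.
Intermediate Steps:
V = -122360/3 (V = -4 + (124395 - 246743)/3 = -4 + (1/3)*(-122348) = -4 - 122348/3 = -122360/3 ≈ -40787.)
L(d, I) = 3
O = -44250 (O = -250*(3 + 174) = -250*177 = -44250)
O + V = -44250 - 122360/3 = -255110/3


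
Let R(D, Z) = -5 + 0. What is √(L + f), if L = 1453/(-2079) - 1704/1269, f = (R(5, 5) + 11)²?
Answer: √36025360833/32571 ≈ 5.8274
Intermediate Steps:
R(D, Z) = -5
f = 36 (f = (-5 + 11)² = 6² = 36)
L = -199499/97713 (L = 1453*(-1/2079) - 1704*1/1269 = -1453/2079 - 568/423 = -199499/97713 ≈ -2.0417)
√(L + f) = √(-199499/97713 + 36) = √(3318169/97713) = √36025360833/32571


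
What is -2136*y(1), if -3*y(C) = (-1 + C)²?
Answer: 0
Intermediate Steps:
y(C) = -(-1 + C)²/3
-2136*y(1) = -(-712)*(-1 + 1)² = -(-712)*0² = -(-712)*0 = -2136*0 = 0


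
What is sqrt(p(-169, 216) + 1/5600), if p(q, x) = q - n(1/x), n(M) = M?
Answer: 53*I*sqrt(382074)/2520 ≈ 13.0*I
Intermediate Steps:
p(q, x) = q - 1/x
sqrt(p(-169, 216) + 1/5600) = sqrt((-169 - 1/216) + 1/5600) = sqrt(-36505/216 + 1/5600) = sqrt(-25553473/151200) = 53*I*sqrt(382074)/2520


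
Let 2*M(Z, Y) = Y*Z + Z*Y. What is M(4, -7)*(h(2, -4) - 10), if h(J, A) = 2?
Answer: 224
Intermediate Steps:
M(Z, Y) = Y*Z (M(Z, Y) = (Y*Z + Z*Y)/2 = (Y*Z + Y*Z)/2 = (2*Y*Z)/2 = Y*Z)
M(4, -7)*(h(2, -4) - 10) = (-7*4)*(2 - 10) = -28*(-8) = 224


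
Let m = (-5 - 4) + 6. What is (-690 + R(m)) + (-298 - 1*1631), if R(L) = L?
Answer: -2622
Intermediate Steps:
m = -3 (m = -9 + 6 = -3)
(-690 + R(m)) + (-298 - 1*1631) = (-690 - 3) + (-298 - 1*1631) = -693 + (-298 - 1631) = -693 - 1929 = -2622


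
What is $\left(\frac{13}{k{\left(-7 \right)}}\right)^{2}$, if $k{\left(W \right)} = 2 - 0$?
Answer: $\frac{169}{4} \approx 42.25$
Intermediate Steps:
$k{\left(W \right)} = 2$ ($k{\left(W \right)} = 2 + 0 = 2$)
$\left(\frac{13}{k{\left(-7 \right)}}\right)^{2} = \left(\frac{13}{2}\right)^{2} = \frac{169}{4}$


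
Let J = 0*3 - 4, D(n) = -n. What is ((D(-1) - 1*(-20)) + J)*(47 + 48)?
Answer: 1615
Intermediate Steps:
J = -4 (J = 0 - 4 = -4)
((D(-1) - 1*(-20)) + J)*(47 + 48) = ((-1*(-1) - 1*(-20)) - 4)*(47 + 48) = ((1 + 20) - 4)*95 = (21 - 4)*95 = 17*95 = 1615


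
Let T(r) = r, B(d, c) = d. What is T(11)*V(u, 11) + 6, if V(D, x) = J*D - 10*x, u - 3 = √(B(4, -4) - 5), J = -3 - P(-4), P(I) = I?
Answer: -1171 + 11*I ≈ -1171.0 + 11.0*I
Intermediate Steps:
J = 1 (J = -3 - 1*(-4) = -3 + 4 = 1)
u = 3 + I (u = 3 + √(4 - 5) = 3 + √(-1) = 3 + I ≈ 3.0 + 1.0*I)
V(D, x) = D - 10*x (V(D, x) = 1*D - 10*x = D - 10*x)
T(11)*V(u, 11) + 6 = 11*((3 + I) - 10*11) + 6 = 11*((3 + I) - 110) + 6 = 11*(-107 + I) + 6 = (-1177 + 11*I) + 6 = -1171 + 11*I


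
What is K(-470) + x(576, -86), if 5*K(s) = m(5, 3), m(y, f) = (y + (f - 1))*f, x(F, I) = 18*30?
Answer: 2721/5 ≈ 544.20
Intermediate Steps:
x(F, I) = 540
m(y, f) = f*(-1 + f + y) (m(y, f) = (y + (-1 + f))*f = (-1 + f + y)*f = f*(-1 + f + y))
K(s) = 21/5 (K(s) = (3*(-1 + 3 + 5))/5 = (3*7)/5 = (1/5)*21 = 21/5)
K(-470) + x(576, -86) = 21/5 + 540 = 2721/5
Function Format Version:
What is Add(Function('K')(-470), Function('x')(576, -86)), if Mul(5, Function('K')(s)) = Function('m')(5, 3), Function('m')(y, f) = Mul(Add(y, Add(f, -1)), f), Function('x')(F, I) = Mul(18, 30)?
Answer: Rational(2721, 5) ≈ 544.20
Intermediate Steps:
Function('x')(F, I) = 540
Function('m')(y, f) = Mul(f, Add(-1, f, y)) (Function('m')(y, f) = Mul(Add(y, Add(-1, f)), f) = Mul(Add(-1, f, y), f) = Mul(f, Add(-1, f, y)))
Function('K')(s) = Rational(21, 5) (Function('K')(s) = Mul(Rational(1, 5), Mul(3, Add(-1, 3, 5))) = Mul(Rational(1, 5), Mul(3, 7)) = Mul(Rational(1, 5), 21) = Rational(21, 5))
Add(Function('K')(-470), Function('x')(576, -86)) = Add(Rational(21, 5), 540) = Rational(2721, 5)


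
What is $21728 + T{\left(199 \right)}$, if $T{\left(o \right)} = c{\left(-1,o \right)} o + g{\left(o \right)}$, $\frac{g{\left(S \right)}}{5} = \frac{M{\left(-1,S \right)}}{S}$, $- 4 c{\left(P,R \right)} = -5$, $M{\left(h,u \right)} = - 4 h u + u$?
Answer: $\frac{88007}{4} \approx 22002.0$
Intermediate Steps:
$M{\left(h,u \right)} = u - 4 h u$ ($M{\left(h,u \right)} = - 4 h u + u = u - 4 h u$)
$c{\left(P,R \right)} = \frac{5}{4}$ ($c{\left(P,R \right)} = \left(- \frac{1}{4}\right) \left(-5\right) = \frac{5}{4}$)
$g{\left(S \right)} = 25$ ($g{\left(S \right)} = 5 \frac{S \left(1 - -4\right)}{S} = 5 \frac{S \left(1 + 4\right)}{S} = 5 \frac{S 5}{S} = 5 \frac{5 S}{S} = 5 \cdot 5 = 25$)
$T{\left(o \right)} = 25 + \frac{5 o}{4}$ ($T{\left(o \right)} = \frac{5 o}{4} + 25 = 25 + \frac{5 o}{4}$)
$21728 + T{\left(199 \right)} = 21728 + \left(25 + \frac{5}{4} \cdot 199\right) = 21728 + \left(25 + \frac{995}{4}\right) = 21728 + \frac{1095}{4} = \frac{88007}{4}$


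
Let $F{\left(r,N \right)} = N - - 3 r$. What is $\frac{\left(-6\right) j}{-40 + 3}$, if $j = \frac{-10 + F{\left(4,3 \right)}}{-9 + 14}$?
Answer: $\frac{6}{37} \approx 0.16216$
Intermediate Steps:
$F{\left(r,N \right)} = N + 3 r$
$j = 1$ ($j = \frac{-10 + \left(3 + 3 \cdot 4\right)}{-9 + 14} = \frac{-10 + \left(3 + 12\right)}{5} = \left(-10 + 15\right) \frac{1}{5} = 5 \cdot \frac{1}{5} = 1$)
$\frac{\left(-6\right) j}{-40 + 3} = \frac{\left(-6\right) 1}{-40 + 3} = - \frac{6}{-37} = \left(-6\right) \left(- \frac{1}{37}\right) = \frac{6}{37}$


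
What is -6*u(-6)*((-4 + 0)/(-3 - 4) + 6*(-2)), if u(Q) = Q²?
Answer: 17280/7 ≈ 2468.6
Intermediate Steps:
-6*u(-6)*((-4 + 0)/(-3 - 4) + 6*(-2)) = -6*(-6)²*((-4 + 0)/(-3 - 4) + 6*(-2)) = -216*(-4/(-7) - 12) = -216*(-4*(-⅐) - 12) = -216*(4/7 - 12) = -216*(-80)/7 = -6*(-2880/7) = 17280/7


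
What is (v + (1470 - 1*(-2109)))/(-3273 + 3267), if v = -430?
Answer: -3149/6 ≈ -524.83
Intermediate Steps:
(v + (1470 - 1*(-2109)))/(-3273 + 3267) = (-430 + (1470 - 1*(-2109)))/(-3273 + 3267) = (-430 + (1470 + 2109))/(-6) = (-430 + 3579)*(-⅙) = 3149*(-⅙) = -3149/6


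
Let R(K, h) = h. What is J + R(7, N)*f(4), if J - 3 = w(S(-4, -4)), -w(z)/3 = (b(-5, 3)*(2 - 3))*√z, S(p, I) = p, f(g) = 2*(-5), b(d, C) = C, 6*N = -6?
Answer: 13 + 18*I ≈ 13.0 + 18.0*I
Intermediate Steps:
N = -1 (N = (⅙)*(-6) = -1)
f(g) = -10
w(z) = 9*√z (w(z) = -3*3*(2 - 3)*√z = -3*3*(-1)*√z = -(-9)*√z = 9*√z)
J = 3 + 18*I (J = 3 + 9*√(-4) = 3 + 9*(2*I) = 3 + 18*I ≈ 3.0 + 18.0*I)
J + R(7, N)*f(4) = (3 + 18*I) - 1*(-10) = (3 + 18*I) + 10 = 13 + 18*I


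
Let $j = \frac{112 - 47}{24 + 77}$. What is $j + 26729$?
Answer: $\frac{2699694}{101} \approx 26730.0$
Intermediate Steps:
$j = \frac{65}{101} \approx 0.64356$
$j + 26729 = \frac{65}{101} + 26729 = \frac{2699694}{101}$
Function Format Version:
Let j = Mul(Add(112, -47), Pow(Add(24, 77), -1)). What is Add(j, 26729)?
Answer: Rational(2699694, 101) ≈ 26730.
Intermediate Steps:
j = Rational(65, 101) (j = Mul(65, Pow(101, -1)) = Mul(65, Rational(1, 101)) = Rational(65, 101) ≈ 0.64356)
Add(j, 26729) = Add(Rational(65, 101), 26729) = Rational(2699694, 101)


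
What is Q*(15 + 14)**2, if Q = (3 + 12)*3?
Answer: 37845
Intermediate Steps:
Q = 45 (Q = 15*3 = 45)
Q*(15 + 14)**2 = 45*(15 + 14)**2 = 45*29**2 = 45*841 = 37845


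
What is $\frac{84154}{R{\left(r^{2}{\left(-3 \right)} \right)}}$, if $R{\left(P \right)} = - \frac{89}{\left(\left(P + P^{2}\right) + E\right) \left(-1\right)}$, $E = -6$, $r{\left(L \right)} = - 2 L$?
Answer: $\frac{111588204}{89} \approx 1.2538 \cdot 10^{6}$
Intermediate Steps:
$R{\left(P \right)} = - \frac{89}{6 - P - P^{2}}$ ($R{\left(P \right)} = - \frac{89}{\left(\left(P + P^{2}\right) - 6\right) \left(-1\right)} = - \frac{89}{\left(-6 + P + P^{2}\right) \left(-1\right)} = - \frac{89}{6 - P - P^{2}}$)
$\frac{84154}{R{\left(r^{2}{\left(-3 \right)} \right)}} = \frac{84154}{89 \frac{1}{-6 + \left(\left(-2\right) \left(-3\right)\right)^{2} + \left(\left(\left(-2\right) \left(-3\right)\right)^{2}\right)^{2}}} = \frac{84154}{89 \frac{1}{-6 + 6^{2} + \left(6^{2}\right)^{2}}} = \frac{84154}{89 \frac{1}{-6 + 36 + 36^{2}}} = \frac{84154}{89 \frac{1}{-6 + 36 + 1296}} = \frac{84154}{89 \cdot \frac{1}{1326}} = \frac{84154}{\frac{89}{1326}} = 84154 \cdot \frac{1326}{89} = \frac{111588204}{89}$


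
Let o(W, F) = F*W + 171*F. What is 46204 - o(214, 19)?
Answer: 38889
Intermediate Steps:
o(W, F) = 171*F + F*W
46204 - o(214, 19) = 46204 - 19*(171 + 214) = 46204 - 19*385 = 46204 - 1*7315 = 46204 - 7315 = 38889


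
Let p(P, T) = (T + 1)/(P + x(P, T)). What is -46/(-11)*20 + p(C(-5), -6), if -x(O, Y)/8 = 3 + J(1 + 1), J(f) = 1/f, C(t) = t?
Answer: 2765/33 ≈ 83.788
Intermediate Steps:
x(O, Y) = -28 (x(O, Y) = -8*(3 + 1/(1 + 1)) = -8*(3 + 1/2) = -8*(3 + ½) = -8*7/2 = -28)
p(P, T) = (1 + T)/(-28 + P) (p(P, T) = (T + 1)/(P - 28) = (1 + T)/(-28 + P))
-46/(-11)*20 + p(C(-5), -6) = -46/(-11)*20 + (1 - 6)/(-28 - 5) = -46*(-1/11)*20 - 5/(-33) = (46/11)*20 - 1/33*(-5) = 920/11 + 5/33 = 2765/33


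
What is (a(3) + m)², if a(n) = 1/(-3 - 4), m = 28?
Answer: 38025/49 ≈ 776.02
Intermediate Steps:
a(n) = -⅐ (a(n) = 1/(-7) = -⅐)
(a(3) + m)² = (-⅐ + 28)² = (195/7)² = 38025/49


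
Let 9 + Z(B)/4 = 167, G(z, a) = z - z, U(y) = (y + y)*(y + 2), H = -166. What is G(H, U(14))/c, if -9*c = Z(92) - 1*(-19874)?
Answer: 0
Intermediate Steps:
U(y) = 2*y*(2 + y) (U(y) = (2*y)*(2 + y) = 2*y*(2 + y))
G(z, a) = 0
Z(B) = 632 (Z(B) = -36 + 4*167 = -36 + 668 = 632)
c = -20506/9 (c = -(632 - 1*(-19874))/9 = -(632 + 19874)/9 = -⅑*20506 = -20506/9 ≈ -2278.4)
G(H, U(14))/c = 0/(-20506/9) = 0*(-9/20506) = 0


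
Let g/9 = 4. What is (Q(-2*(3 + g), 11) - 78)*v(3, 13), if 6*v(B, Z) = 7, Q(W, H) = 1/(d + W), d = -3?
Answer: -44233/486 ≈ -91.014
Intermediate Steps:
g = 36 (g = 9*4 = 36)
Q(W, H) = 1/(-3 + W)
v(B, Z) = 7/6 (v(B, Z) = (1/6)*7 = 7/6)
(Q(-2*(3 + g), 11) - 78)*v(3, 13) = (1/(-3 - 2*(3 + 36)) - 78)*(7/6) = (1/(-3 - 2*39) - 78)*(7/6) = (1/(-3 - 78) - 78)*(7/6) = (1/(-81) - 78)*(7/6) = (-1/81 - 78)*(7/6) = -6319/81*7/6 = -44233/486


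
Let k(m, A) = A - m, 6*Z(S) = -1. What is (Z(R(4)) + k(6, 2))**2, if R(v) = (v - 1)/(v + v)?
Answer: 625/36 ≈ 17.361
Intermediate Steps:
R(v) = (-1 + v)/(2*v) (R(v) = (-1 + v)/((2*v)) = (-1 + v)*(1/(2*v)) = (-1 + v)/(2*v))
Z(S) = -1/6 (Z(S) = (1/6)*(-1) = -1/6)
(Z(R(4)) + k(6, 2))**2 = (-1/6 + (2 - 1*6))**2 = (-1/6 + (2 - 6))**2 = (-1/6 - 4)**2 = (-25/6)**2 = 625/36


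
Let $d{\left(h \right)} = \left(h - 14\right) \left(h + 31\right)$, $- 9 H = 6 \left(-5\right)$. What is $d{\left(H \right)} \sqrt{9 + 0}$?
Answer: $- \frac{3296}{3} \approx -1098.7$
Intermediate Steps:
$H = \frac{10}{3}$ ($H = - \frac{6 \left(-5\right)}{9} = \left(- \frac{1}{9}\right) \left(-30\right) = \frac{10}{3} \approx 3.3333$)
$d{\left(h \right)} = \left(-14 + h\right) \left(31 + h\right)$
$d{\left(H \right)} \sqrt{9 + 0} = \left(-434 + \left(\frac{10}{3}\right)^{2} + 17 \cdot \frac{10}{3}\right) \sqrt{9 + 0} = \left(-434 + \frac{100}{9} + \frac{170}{3}\right) \sqrt{9} = \left(- \frac{3296}{9}\right) 3 = - \frac{3296}{3}$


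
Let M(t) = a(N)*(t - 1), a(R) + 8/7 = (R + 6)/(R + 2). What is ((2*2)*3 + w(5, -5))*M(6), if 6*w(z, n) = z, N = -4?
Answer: -275/2 ≈ -137.50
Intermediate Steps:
w(z, n) = z/6
a(R) = -8/7 + (6 + R)/(2 + R) (a(R) = -8/7 + (R + 6)/(R + 2) = -8/7 + (6 + R)/(2 + R))
M(t) = 15/7 - 15*t/7 (M(t) = ((26 - 1*(-4))/(7*(2 - 4)))*(t - 1) = ((1/7)*(26 + 4)/(-2))*(-1 + t) = ((1/7)*(-1/2)*30)*(-1 + t) = -15*(-1 + t)/7 = 15/7 - 15*t/7)
((2*2)*3 + w(5, -5))*M(6) = ((2*2)*3 + (1/6)*5)*(15/7 - 15/7*6) = (4*3 + 5/6)*(15/7 - 90/7) = (12 + 5/6)*(-75/7) = (77/6)*(-75/7) = -275/2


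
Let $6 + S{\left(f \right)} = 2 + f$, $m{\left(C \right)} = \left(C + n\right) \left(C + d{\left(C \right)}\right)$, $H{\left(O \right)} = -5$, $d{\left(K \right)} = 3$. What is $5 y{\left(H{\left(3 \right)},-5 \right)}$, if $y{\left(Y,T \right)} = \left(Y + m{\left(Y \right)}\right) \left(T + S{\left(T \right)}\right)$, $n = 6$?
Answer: $490$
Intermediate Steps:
$m{\left(C \right)} = \left(3 + C\right) \left(6 + C\right)$ ($m{\left(C \right)} = \left(C + 6\right) \left(C + 3\right) = \left(6 + C\right) \left(3 + C\right) = \left(3 + C\right) \left(6 + C\right)$)
$S{\left(f \right)} = -4 + f$ ($S{\left(f \right)} = -6 + \left(2 + f\right) = -4 + f$)
$y{\left(Y,T \right)} = \left(-4 + 2 T\right) \left(18 + Y^{2} + 10 Y\right)$ ($y{\left(Y,T \right)} = \left(Y + \left(18 + Y^{2} + 9 Y\right)\right) \left(T + \left(-4 + T\right)\right) = \left(18 + Y^{2} + 10 Y\right) \left(-4 + 2 T\right) = \left(-4 + 2 T\right) \left(18 + Y^{2} + 10 Y\right)$)
$5 y{\left(H{\left(3 \right)},-5 \right)} = 5 \left(-72 - -200 - 4 \left(-5\right)^{2} + 36 \left(-5\right) + 2 \left(-5\right) \left(-5\right)^{2} + 20 \left(-5\right) \left(-5\right)\right) = 5 \left(-72 + 200 - 100 - 180 + 2 \left(-5\right) 25 + 500\right) = 5 \left(-72 + 200 - 100 - 180 - 250 + 500\right) = 5 \cdot 98 = 490$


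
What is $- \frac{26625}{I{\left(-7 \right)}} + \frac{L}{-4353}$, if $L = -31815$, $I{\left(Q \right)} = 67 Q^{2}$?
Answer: $- \frac{3816660}{4763633} \approx -0.80121$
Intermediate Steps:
$- \frac{26625}{I{\left(-7 \right)}} + \frac{L}{-4353} = - \frac{26625}{67 \left(-7\right)^{2}} - \frac{31815}{-4353} = - \frac{26625}{67 \cdot 49} - - \frac{10605}{1451} = - \frac{26625}{3283} + \frac{10605}{1451} = - \frac{3816660}{4763633}$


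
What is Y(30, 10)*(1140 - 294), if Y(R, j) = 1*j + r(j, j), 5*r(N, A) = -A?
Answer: 6768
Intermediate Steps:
r(N, A) = -A/5 (r(N, A) = (-A)/5 = -A/5)
Y(R, j) = 4*j/5 (Y(R, j) = 1*j - j/5 = j - j/5 = 4*j/5)
Y(30, 10)*(1140 - 294) = ((⅘)*10)*(1140 - 294) = 8*846 = 6768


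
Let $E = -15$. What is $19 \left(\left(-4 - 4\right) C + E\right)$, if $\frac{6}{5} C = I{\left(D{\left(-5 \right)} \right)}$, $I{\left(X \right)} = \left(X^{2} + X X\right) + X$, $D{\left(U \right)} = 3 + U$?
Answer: $-1045$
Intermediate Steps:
$I{\left(X \right)} = X + 2 X^{2}$ ($I{\left(X \right)} = \left(X^{2} + X^{2}\right) + X = 2 X^{2} + X = X + 2 X^{2}$)
$C = 5$ ($C = \frac{5 \left(3 - 5\right) \left(1 + 2 \left(3 - 5\right)\right)}{6} = \frac{5 \left(- 2 \left(1 + 2 \left(-2\right)\right)\right)}{6} = \frac{5 \left(- 2 \left(1 - 4\right)\right)}{6} = \frac{5 \left(\left(-2\right) \left(-3\right)\right)}{6} = \frac{5}{6} \cdot 6 = 5$)
$19 \left(\left(-4 - 4\right) C + E\right) = 19 \left(\left(-4 - 4\right) 5 - 15\right) = 19 \left(\left(-8\right) 5 - 15\right) = 19 \left(-40 - 15\right) = 19 \left(-55\right) = -1045$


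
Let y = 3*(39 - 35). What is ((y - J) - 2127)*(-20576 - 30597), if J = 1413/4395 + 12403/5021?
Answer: 797171881550153/7355765 ≈ 1.0837e+8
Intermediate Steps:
y = 12 (y = 3*4 = 12)
J = 20535286/7355765 (J = 1413*(1/4395) + 12403*(1/5021) = 471/1465 + 12403/5021 = 20535286/7355765 ≈ 2.7917)
((y - J) - 2127)*(-20576 - 30597) = ((12 - 1*20535286/7355765) - 2127)*(-20576 - 30597) = ((12 - 20535286/7355765) - 2127)*(-51173) = (67733894/7355765 - 2127)*(-51173) = -15577978261/7355765*(-51173) = 797171881550153/7355765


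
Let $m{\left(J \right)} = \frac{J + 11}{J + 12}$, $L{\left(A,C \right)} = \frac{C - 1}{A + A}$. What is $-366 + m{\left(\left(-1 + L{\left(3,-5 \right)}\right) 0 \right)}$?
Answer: $- \frac{4381}{12} \approx -365.08$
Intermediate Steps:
$L{\left(A,C \right)} = \frac{-1 + C}{2 A}$
$m{\left(J \right)} = \frac{11 + J}{12 + J}$
$-366 + m{\left(\left(-1 + L{\left(3,-5 \right)}\right) 0 \right)} = -366 + \frac{11 + \left(-1 + \frac{-1 - 5}{2 \cdot 3}\right) 0}{12 + \left(-1 + \frac{-1 - 5}{2 \cdot 3}\right) 0} = -366 + \frac{11 + \left(-1 + \frac{1}{2} \cdot \frac{1}{3} \left(-6\right)\right) 0}{12 + \left(-1 + \frac{1}{2} \cdot \frac{1}{3} \left(-6\right)\right) 0} = -366 + \frac{11 + \left(-1 - 1\right) 0}{12 + \left(-1 - 1\right) 0} = -366 + \frac{11 - 0}{12 - 0} = -366 + \frac{11 + 0}{12 + 0} = -366 + \frac{1}{12} \cdot 11 = -366 + \frac{11}{12} = - \frac{4381}{12}$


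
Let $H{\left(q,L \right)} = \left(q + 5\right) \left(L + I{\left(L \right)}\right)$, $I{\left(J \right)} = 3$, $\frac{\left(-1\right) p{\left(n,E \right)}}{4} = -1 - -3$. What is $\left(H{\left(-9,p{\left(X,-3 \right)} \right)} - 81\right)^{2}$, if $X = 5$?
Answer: $3721$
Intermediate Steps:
$p{\left(n,E \right)} = -8$ ($p{\left(n,E \right)} = - 4 \left(-1 - -3\right) = - 4 \left(-1 + 3\right) = \left(-4\right) 2 = -8$)
$H{\left(q,L \right)} = \left(3 + L\right) \left(5 + q\right)$ ($H{\left(q,L \right)} = \left(q + 5\right) \left(L + 3\right) = \left(5 + q\right) \left(3 + L\right) = \left(3 + L\right) \left(5 + q\right)$)
$\left(H{\left(-9,p{\left(X,-3 \right)} \right)} - 81\right)^{2} = \left(\left(15 + 3 \left(-9\right) + 5 \left(-8\right) - -72\right) - 81\right)^{2} = \left(\left(15 - 27 - 40 + 72\right) - 81\right)^{2} = \left(20 - 81\right)^{2} = \left(-61\right)^{2} = 3721$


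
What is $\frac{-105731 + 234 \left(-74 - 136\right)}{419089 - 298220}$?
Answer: $- \frac{154871}{120869} \approx -1.2813$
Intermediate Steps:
$\frac{-105731 + 234 \left(-74 - 136\right)}{419089 - 298220} = \frac{-105731 + 234 \left(-210\right)}{419089 - 298220} = \frac{-105731 - 49140}{120869} = \left(-154871\right) \frac{1}{120869} = - \frac{154871}{120869}$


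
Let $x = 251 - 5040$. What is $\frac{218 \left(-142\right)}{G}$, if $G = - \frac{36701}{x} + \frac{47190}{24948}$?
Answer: $- \frac{56037851352}{17297113} \approx -3239.7$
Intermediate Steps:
$x = -4789$
$G = \frac{17297113}{1810242}$ ($G = - \frac{36701}{-4789} + \frac{47190}{24948} = \left(-36701\right) \left(- \frac{1}{4789}\right) + 47190 \cdot \frac{1}{24948} = \frac{36701}{4789} + \frac{715}{378} = \frac{17297113}{1810242} \approx 9.5551$)
$\frac{218 \left(-142\right)}{G} = \frac{218 \left(-142\right)}{\frac{17297113}{1810242}} = \left(-30956\right) \frac{1810242}{17297113} = - \frac{56037851352}{17297113}$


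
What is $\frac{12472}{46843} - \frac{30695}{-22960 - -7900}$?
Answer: $\frac{325134841}{141091116} \approx 2.3044$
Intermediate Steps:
$\frac{12472}{46843} - \frac{30695}{-22960 - -7900} = 12472 \cdot \frac{1}{46843} - \frac{30695}{-22960 + 7900} = \frac{12472}{46843} - \frac{30695}{-15060} = \frac{12472}{46843} - - \frac{6139}{3012} = \frac{12472}{46843} + \frac{6139}{3012} = \frac{325134841}{141091116}$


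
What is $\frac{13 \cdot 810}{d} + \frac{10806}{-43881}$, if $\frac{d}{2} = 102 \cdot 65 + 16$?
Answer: $\frac{53072263}{97211042} \approx 0.54595$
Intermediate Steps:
$d = 13292$ ($d = 2 \left(102 \cdot 65 + 16\right) = 2 \left(6630 + 16\right) = 2 \cdot 6646 = 13292$)
$\frac{13 \cdot 810}{d} + \frac{10806}{-43881} = \frac{13 \cdot 810}{13292} + \frac{10806}{-43881} = 10530 \cdot \frac{1}{13292} + 10806 \left(- \frac{1}{43881}\right) = \frac{5265}{6646} - \frac{3602}{14627} = \frac{53072263}{97211042}$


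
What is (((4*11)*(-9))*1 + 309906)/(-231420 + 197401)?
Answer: -309510/34019 ≈ -9.0981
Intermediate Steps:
(((4*11)*(-9))*1 + 309906)/(-231420 + 197401) = ((44*(-9))*1 + 309906)/(-34019) = (-396*1 + 309906)*(-1/34019) = (-396 + 309906)*(-1/34019) = 309510*(-1/34019) = -309510/34019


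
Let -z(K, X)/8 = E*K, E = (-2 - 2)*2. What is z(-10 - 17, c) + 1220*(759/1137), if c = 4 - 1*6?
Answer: -346252/379 ≈ -913.59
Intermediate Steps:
c = -2 (c = 4 - 6 = -2)
E = -8 (E = -4*2 = -8)
z(K, X) = 64*K (z(K, X) = -(-64)*K = 64*K)
z(-10 - 17, c) + 1220*(759/1137) = 64*(-10 - 17) + 1220*(759/1137) = 64*(-27) + 1220*(759*(1/1137)) = -1728 + 1220*(253/379) = -1728 + 308660/379 = -346252/379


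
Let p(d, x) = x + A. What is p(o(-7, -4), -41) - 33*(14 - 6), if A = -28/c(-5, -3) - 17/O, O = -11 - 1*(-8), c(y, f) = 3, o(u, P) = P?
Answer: -926/3 ≈ -308.67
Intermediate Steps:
O = -3 (O = -11 + 8 = -3)
A = -11/3 (A = -28/3 - 17/(-3) = -28*⅓ - 17*(-⅓) = -28/3 + 17/3 = -11/3 ≈ -3.6667)
p(d, x) = -11/3 + x (p(d, x) = x - 11/3 = -11/3 + x)
p(o(-7, -4), -41) - 33*(14 - 6) = (-11/3 - 41) - 33*(14 - 6) = -134/3 - 33*8 = -134/3 - 1*264 = -134/3 - 264 = -926/3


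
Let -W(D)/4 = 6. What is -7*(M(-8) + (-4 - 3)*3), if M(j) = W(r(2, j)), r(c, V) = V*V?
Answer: 315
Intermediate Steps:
r(c, V) = V²
W(D) = -24 (W(D) = -4*6 = -24)
M(j) = -24
-7*(M(-8) + (-4 - 3)*3) = -7*(-24 + (-4 - 3)*3) = -7*(-24 - 7*3) = -7*(-24 - 21) = -7*(-45) = 315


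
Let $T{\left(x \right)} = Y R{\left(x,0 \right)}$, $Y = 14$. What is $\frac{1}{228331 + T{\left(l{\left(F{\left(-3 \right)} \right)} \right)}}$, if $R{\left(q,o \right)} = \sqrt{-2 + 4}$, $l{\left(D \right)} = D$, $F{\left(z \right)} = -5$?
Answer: $\frac{228331}{52135045169} - \frac{14 \sqrt{2}}{52135045169} \approx 4.3792 \cdot 10^{-6}$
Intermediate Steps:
$R{\left(q,o \right)} = \sqrt{2}$
$T{\left(x \right)} = 14 \sqrt{2}$
$\frac{1}{228331 + T{\left(l{\left(F{\left(-3 \right)} \right)} \right)}} = \frac{1}{228331 + 14 \sqrt{2}}$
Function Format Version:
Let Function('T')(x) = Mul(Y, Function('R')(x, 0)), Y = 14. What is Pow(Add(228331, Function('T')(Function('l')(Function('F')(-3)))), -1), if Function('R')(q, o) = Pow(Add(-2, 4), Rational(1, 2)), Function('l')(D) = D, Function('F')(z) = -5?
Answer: Add(Rational(228331, 52135045169), Mul(Rational(-14, 52135045169), Pow(2, Rational(1, 2)))) ≈ 4.3792e-6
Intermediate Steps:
Function('R')(q, o) = Pow(2, Rational(1, 2))
Function('T')(x) = Mul(14, Pow(2, Rational(1, 2)))
Pow(Add(228331, Function('T')(Function('l')(Function('F')(-3)))), -1) = Pow(Add(228331, Mul(14, Pow(2, Rational(1, 2)))), -1)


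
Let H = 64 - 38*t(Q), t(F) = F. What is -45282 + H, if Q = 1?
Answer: -45256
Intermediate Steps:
H = 26 (H = 64 - 38*1 = 64 - 38 = 26)
-45282 + H = -45282 + 26 = -45256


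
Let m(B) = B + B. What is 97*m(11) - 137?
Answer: 1997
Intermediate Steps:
m(B) = 2*B
97*m(11) - 137 = 97*(2*11) - 137 = 97*22 - 137 = 2134 - 137 = 1997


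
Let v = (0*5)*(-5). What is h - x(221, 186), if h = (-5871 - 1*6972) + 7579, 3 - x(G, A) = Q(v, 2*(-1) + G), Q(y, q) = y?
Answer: -5267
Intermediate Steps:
v = 0 (v = 0*(-5) = 0)
x(G, A) = 3 (x(G, A) = 3 - 1*0 = 3 + 0 = 3)
h = -5264 (h = (-5871 - 6972) + 7579 = -12843 + 7579 = -5264)
h - x(221, 186) = -5264 - 1*3 = -5264 - 3 = -5267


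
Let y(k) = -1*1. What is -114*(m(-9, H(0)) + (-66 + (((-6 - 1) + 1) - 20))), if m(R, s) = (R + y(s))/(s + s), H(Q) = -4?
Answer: 20691/2 ≈ 10346.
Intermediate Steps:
y(k) = -1
m(R, s) = (-1 + R)/(2*s) (m(R, s) = (R - 1)/(s + s) = (-1 + R)/((2*s)) = (-1 + R)*(1/(2*s)) = (-1 + R)/(2*s))
-114*(m(-9, H(0)) + (-66 + (((-6 - 1) + 1) - 20))) = -114*((½)*(-1 - 9)/(-4) + (-66 + (((-6 - 1) + 1) - 20))) = -114*((½)*(-¼)*(-10) + (-66 + ((-7 + 1) - 20))) = -114*(5/4 + (-66 + (-6 - 20))) = -114*(5/4 + (-66 - 26)) = -114*(5/4 - 92) = -114*(-363/4) = 20691/2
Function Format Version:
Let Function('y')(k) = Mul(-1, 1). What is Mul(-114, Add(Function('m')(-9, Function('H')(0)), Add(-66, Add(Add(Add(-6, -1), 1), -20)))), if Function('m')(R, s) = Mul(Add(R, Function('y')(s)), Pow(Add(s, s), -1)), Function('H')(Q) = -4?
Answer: Rational(20691, 2) ≈ 10346.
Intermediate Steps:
Function('y')(k) = -1
Function('m')(R, s) = Mul(Rational(1, 2), Pow(s, -1), Add(-1, R)) (Function('m')(R, s) = Mul(Add(R, -1), Pow(Add(s, s), -1)) = Mul(Add(-1, R), Pow(Mul(2, s), -1)) = Mul(Add(-1, R), Mul(Rational(1, 2), Pow(s, -1))) = Mul(Rational(1, 2), Pow(s, -1), Add(-1, R)))
Mul(-114, Add(Function('m')(-9, Function('H')(0)), Add(-66, Add(Add(Add(-6, -1), 1), -20)))) = Mul(-114, Add(Mul(Rational(1, 2), Pow(-4, -1), Add(-1, -9)), Add(-66, Add(Add(Add(-6, -1), 1), -20)))) = Mul(-114, Add(Mul(Rational(1, 2), Rational(-1, 4), -10), Add(-66, Add(Add(-7, 1), -20)))) = Mul(-114, Add(Rational(5, 4), Add(-66, Add(-6, -20)))) = Mul(-114, Add(Rational(5, 4), Add(-66, -26))) = Mul(-114, Add(Rational(5, 4), -92)) = Mul(-114, Rational(-363, 4)) = Rational(20691, 2)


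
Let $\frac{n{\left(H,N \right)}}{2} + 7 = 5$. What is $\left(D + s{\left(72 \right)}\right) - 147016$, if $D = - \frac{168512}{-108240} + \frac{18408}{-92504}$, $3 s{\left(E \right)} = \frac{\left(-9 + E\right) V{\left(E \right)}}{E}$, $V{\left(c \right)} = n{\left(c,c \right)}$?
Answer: $- \frac{23000239579693}{156447390} \approx -1.4702 \cdot 10^{5}$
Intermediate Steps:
$n{\left(H,N \right)} = -4$ ($n{\left(H,N \right)} = -14 + 2 \cdot 5 = -14 + 10 = -4$)
$V{\left(c \right)} = -4$
$s{\left(E \right)} = \frac{36 - 4 E}{3 E}$ ($s{\left(E \right)} = \frac{\left(-9 + E\right) \left(-4\right) \frac{1}{E}}{3} = \frac{\left(36 - 4 E\right) \frac{1}{E}}{3} = \frac{\frac{1}{E} \left(36 - 4 E\right)}{3} = \frac{36 - 4 E}{3 E}$)
$D = \frac{106215251}{78223695}$ ($D = \left(-168512\right) \left(- \frac{1}{108240}\right) + 18408 \left(- \frac{1}{92504}\right) = \frac{10532}{6765} - \frac{2301}{11563} = \frac{106215251}{78223695} \approx 1.3578$)
$\left(D + s{\left(72 \right)}\right) - 147016 = \left(\frac{106215251}{78223695} - \left(\frac{4}{3} - \frac{12}{72}\right)\right) - 147016 = \left(\frac{106215251}{78223695} + \left(- \frac{4}{3} + 12 \cdot \frac{1}{72}\right)\right) - 147016 = \left(\frac{106215251}{78223695} + \left(- \frac{4}{3} + \frac{1}{6}\right)\right) - 147016 = \left(\frac{106215251}{78223695} - \frac{7}{6}\right) - 147016 = \frac{29908547}{156447390} - 147016 = - \frac{23000239579693}{156447390}$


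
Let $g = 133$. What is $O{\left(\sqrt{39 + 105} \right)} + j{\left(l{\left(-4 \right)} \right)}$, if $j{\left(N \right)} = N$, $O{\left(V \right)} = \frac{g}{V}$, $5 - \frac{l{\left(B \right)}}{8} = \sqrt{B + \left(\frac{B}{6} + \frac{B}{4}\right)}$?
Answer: $\frac{613}{12} - \frac{8 i \sqrt{51}}{3} \approx 51.083 - 19.044 i$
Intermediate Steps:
$l{\left(B \right)} = 40 - \frac{4 \sqrt{51} \sqrt{B}}{3}$ ($l{\left(B \right)} = 40 - 8 \sqrt{B + \left(\frac{B}{6} + \frac{B}{4}\right)} = 40 - 8 \sqrt{B + \frac{5 B}{12}} = 40 - 8 \sqrt{\frac{17 B}{12}} = 40 - 8 \frac{\sqrt{51} \sqrt{B}}{6} = 40 - \frac{4 \sqrt{51} \sqrt{B}}{3}$)
$O{\left(V \right)} = \frac{133}{V}$
$O{\left(\sqrt{39 + 105} \right)} + j{\left(l{\left(-4 \right)} \right)} = \frac{133}{\sqrt{39 + 105}} + \left(40 - \frac{4 \sqrt{51} \sqrt{-4}}{3}\right) = \frac{133}{\sqrt{144}} + \left(40 - \frac{4 \sqrt{51} \cdot 2 i}{3}\right) = \frac{133}{12} + \left(40 - \frac{8 i \sqrt{51}}{3}\right) = \frac{613}{12} - \frac{8 i \sqrt{51}}{3}$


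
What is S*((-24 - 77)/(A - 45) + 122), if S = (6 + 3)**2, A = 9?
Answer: 40437/4 ≈ 10109.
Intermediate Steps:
S = 81 (S = 9**2 = 81)
S*((-24 - 77)/(A - 45) + 122) = 81*((-24 - 77)/(9 - 45) + 122) = 81*(-101/(-36) + 122) = 81*(-101*(-1/36) + 122) = 81*(101/36 + 122) = 81*(4493/36) = 40437/4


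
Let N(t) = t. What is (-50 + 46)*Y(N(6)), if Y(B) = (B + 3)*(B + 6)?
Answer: -432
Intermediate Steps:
Y(B) = (3 + B)*(6 + B)
(-50 + 46)*Y(N(6)) = (-50 + 46)*(18 + 6² + 9*6) = -4*(18 + 36 + 54) = -4*108 = -432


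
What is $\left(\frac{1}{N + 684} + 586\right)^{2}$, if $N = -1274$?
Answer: $\frac{119535456121}{348100} \approx 3.4339 \cdot 10^{5}$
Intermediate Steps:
$\left(\frac{1}{N + 684} + 586\right)^{2} = \left(\frac{1}{-1274 + 684} + 586\right)^{2} = \left(\frac{1}{-590} + 586\right)^{2} = \left(- \frac{1}{590} + 586\right)^{2} = \left(\frac{345739}{590}\right)^{2} = \frac{119535456121}{348100}$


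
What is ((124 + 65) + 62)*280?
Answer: 70280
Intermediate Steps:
((124 + 65) + 62)*280 = (189 + 62)*280 = 251*280 = 70280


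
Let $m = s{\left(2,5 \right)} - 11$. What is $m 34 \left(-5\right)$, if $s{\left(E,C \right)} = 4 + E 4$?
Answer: $-170$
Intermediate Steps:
$s{\left(E,C \right)} = 4 + 4 E$
$m = 1$ ($m = \left(4 + 4 \cdot 2\right) - 11 = \left(4 + 8\right) - 11 = 12 - 11 = 1$)
$m 34 \left(-5\right) = 1 \cdot 34 \left(-5\right) = 34 \left(-5\right) = -170$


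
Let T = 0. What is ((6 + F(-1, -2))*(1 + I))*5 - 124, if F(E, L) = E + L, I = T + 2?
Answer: -79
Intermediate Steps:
I = 2 (I = 0 + 2 = 2)
((6 + F(-1, -2))*(1 + I))*5 - 124 = ((6 + (-1 - 2))*(1 + 2))*5 - 124 = ((6 - 3)*3)*5 - 124 = (3*3)*5 - 124 = 9*5 - 124 = 45 - 124 = -79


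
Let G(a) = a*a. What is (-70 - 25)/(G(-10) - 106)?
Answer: 95/6 ≈ 15.833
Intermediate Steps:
G(a) = a²
(-70 - 25)/(G(-10) - 106) = (-70 - 25)/((-10)² - 106) = -95/(100 - 106) = -95/(-6) = -95*(-⅙) = 95/6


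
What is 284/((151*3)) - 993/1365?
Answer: -20723/206115 ≈ -0.10054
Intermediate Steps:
284/((151*3)) - 993/1365 = 284/453 - 993*1/1365 = 284*(1/453) - 331/455 = 284/453 - 331/455 = -20723/206115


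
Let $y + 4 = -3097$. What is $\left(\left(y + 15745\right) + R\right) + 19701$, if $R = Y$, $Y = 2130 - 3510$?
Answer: $30965$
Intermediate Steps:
$y = -3101$ ($y = -4 - 3097 = -3101$)
$Y = -1380$
$R = -1380$
$\left(\left(y + 15745\right) + R\right) + 19701 = \left(\left(-3101 + 15745\right) - 1380\right) + 19701 = \left(12644 - 1380\right) + 19701 = 11264 + 19701 = 30965$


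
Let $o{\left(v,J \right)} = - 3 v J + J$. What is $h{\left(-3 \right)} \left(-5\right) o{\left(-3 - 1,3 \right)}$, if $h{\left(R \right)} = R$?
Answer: $585$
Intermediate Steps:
$o{\left(v,J \right)} = J - 3 J v$ ($o{\left(v,J \right)} = - 3 J v + J = J - 3 J v$)
$h{\left(-3 \right)} \left(-5\right) o{\left(-3 - 1,3 \right)} = \left(-3\right) \left(-5\right) 3 \left(1 - 3 \left(-3 - 1\right)\right) = 15 \cdot 3 \left(1 - -12\right) = 15 \cdot 3 \left(1 + 12\right) = 15 \cdot 3 \cdot 13 = 15 \cdot 39 = 585$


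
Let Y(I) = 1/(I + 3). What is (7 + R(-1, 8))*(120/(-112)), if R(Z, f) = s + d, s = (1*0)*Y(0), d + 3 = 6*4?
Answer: -30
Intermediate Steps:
d = 21 (d = -3 + 6*4 = -3 + 24 = 21)
Y(I) = 1/(3 + I)
s = 0 (s = (1*0)/(3 + 0) = 0/3 = 0*(1/3) = 0)
R(Z, f) = 21 (R(Z, f) = 0 + 21 = 21)
(7 + R(-1, 8))*(120/(-112)) = (7 + 21)*(120/(-112)) = 28*(120*(-1/112)) = 28*(-15/14) = -30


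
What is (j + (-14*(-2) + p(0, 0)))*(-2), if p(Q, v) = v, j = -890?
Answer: 1724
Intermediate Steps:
(j + (-14*(-2) + p(0, 0)))*(-2) = (-890 + (-14*(-2) + 0))*(-2) = (-890 + (28 + 0))*(-2) = (-890 + 28)*(-2) = -862*(-2) = 1724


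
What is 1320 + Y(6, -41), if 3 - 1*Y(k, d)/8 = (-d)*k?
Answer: -624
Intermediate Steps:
Y(k, d) = 24 + 8*d*k (Y(k, d) = 24 - 8*(-d)*k = 24 - (-8)*d*k = 24 + 8*d*k)
1320 + Y(6, -41) = 1320 + (24 + 8*(-41)*6) = 1320 + (24 - 1968) = 1320 - 1944 = -624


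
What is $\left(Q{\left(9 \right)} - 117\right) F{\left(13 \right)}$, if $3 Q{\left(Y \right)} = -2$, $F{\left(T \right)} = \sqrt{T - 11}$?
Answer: $- \frac{353 \sqrt{2}}{3} \approx -166.41$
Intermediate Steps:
$F{\left(T \right)} = \sqrt{-11 + T}$
$Q{\left(Y \right)} = - \frac{2}{3}$ ($Q{\left(Y \right)} = \frac{1}{3} \left(-2\right) = - \frac{2}{3}$)
$\left(Q{\left(9 \right)} - 117\right) F{\left(13 \right)} = \left(- \frac{2}{3} - 117\right) \sqrt{-11 + 13} = - \frac{353 \sqrt{2}}{3}$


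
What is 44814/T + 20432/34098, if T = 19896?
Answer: 161215237/56534484 ≈ 2.8516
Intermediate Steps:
44814/T + 20432/34098 = 44814/19896 + 20432/34098 = 44814*(1/19896) + 20432*(1/34098) = 7469/3316 + 10216/17049 = 161215237/56534484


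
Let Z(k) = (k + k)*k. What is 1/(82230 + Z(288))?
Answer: 1/248118 ≈ 4.0303e-6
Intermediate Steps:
Z(k) = 2*k² (Z(k) = (2*k)*k = 2*k²)
1/(82230 + Z(288)) = 1/(82230 + 2*288²) = 1/(82230 + 2*82944) = 1/(82230 + 165888) = 1/248118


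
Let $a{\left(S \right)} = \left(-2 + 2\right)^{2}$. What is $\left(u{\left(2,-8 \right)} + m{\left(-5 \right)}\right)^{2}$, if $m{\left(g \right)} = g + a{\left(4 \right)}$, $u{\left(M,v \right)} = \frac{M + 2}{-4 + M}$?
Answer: $49$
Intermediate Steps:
$a{\left(S \right)} = 0$ ($a{\left(S \right)} = 0^{2} = 0$)
$u{\left(M,v \right)} = \frac{2 + M}{-4 + M}$
$m{\left(g \right)} = g$ ($m{\left(g \right)} = g + 0 = g$)
$\left(u{\left(2,-8 \right)} + m{\left(-5 \right)}\right)^{2} = \left(\frac{2 + 2}{-4 + 2} - 5\right)^{2} = \left(\frac{1}{-2} \cdot 4 - 5\right)^{2} = \left(\left(- \frac{1}{2}\right) 4 - 5\right)^{2} = \left(-2 - 5\right)^{2} = \left(-7\right)^{2} = 49$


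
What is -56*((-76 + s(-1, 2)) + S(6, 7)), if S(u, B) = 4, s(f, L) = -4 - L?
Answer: 4368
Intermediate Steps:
-56*((-76 + s(-1, 2)) + S(6, 7)) = -56*((-76 + (-4 - 1*2)) + 4) = -56*((-76 + (-4 - 2)) + 4) = -56*((-76 - 6) + 4) = -56*(-82 + 4) = -56*(-78) = 4368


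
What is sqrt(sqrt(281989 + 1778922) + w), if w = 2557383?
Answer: sqrt(2557383 + sqrt(2060911)) ≈ 1599.6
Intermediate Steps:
sqrt(sqrt(281989 + 1778922) + w) = sqrt(sqrt(281989 + 1778922) + 2557383) = sqrt(sqrt(2060911) + 2557383) = sqrt(2557383 + sqrt(2060911))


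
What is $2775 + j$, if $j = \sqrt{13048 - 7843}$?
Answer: $2775 + \sqrt{5205} \approx 2847.1$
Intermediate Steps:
$j = \sqrt{5205} \approx 72.146$
$2775 + j = 2775 + \sqrt{5205}$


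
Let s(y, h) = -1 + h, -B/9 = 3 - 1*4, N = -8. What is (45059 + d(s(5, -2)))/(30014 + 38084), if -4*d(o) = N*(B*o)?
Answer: 45005/68098 ≈ 0.66089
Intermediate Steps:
B = 9 (B = -9*(3 - 1*4) = -9*(3 - 4) = -9*(-1) = 9)
d(o) = 18*o (d(o) = -(-2)*9*o = -(-18)*o = 18*o)
(45059 + d(s(5, -2)))/(30014 + 38084) = (45059 + 18*(-1 - 2))/(30014 + 38084) = (45059 + 18*(-3))/68098 = (45059 - 54)*(1/68098) = 45005*(1/68098) = 45005/68098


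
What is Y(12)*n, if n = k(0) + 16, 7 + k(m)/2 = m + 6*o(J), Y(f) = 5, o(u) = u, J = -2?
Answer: -110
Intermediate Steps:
k(m) = -38 + 2*m (k(m) = -14 + 2*(m + 6*(-2)) = -14 + 2*(m - 12) = -14 + 2*(-12 + m) = -14 + (-24 + 2*m) = -38 + 2*m)
n = -22 (n = (-38 + 2*0) + 16 = (-38 + 0) + 16 = -38 + 16 = -22)
Y(12)*n = 5*(-22) = -110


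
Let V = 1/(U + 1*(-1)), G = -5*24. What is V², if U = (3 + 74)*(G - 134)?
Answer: 1/382554481 ≈ 2.6140e-9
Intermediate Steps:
G = -120
U = -19558 (U = (3 + 74)*(-120 - 134) = 77*(-254) = -19558)
V = -1/19559 (V = 1/(-19558 + 1*(-1)) = 1/(-19558 - 1) = 1/(-19559) = -1/19559 ≈ -5.1127e-5)
V² = (-1/19559)² = 1/382554481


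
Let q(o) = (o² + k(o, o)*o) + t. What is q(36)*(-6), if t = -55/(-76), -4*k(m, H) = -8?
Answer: -312069/38 ≈ -8212.3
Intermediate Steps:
k(m, H) = 2 (k(m, H) = -¼*(-8) = 2)
t = 55/76 (t = -55*(-1/76) = 55/76 ≈ 0.72368)
q(o) = 55/76 + o² + 2*o (q(o) = (o² + 2*o) + 55/76 = 55/76 + o² + 2*o)
q(36)*(-6) = (55/76 + 36² + 2*36)*(-6) = (55/76 + 1296 + 72)*(-6) = (104023/76)*(-6) = -312069/38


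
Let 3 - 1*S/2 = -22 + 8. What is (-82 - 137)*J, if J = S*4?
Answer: -29784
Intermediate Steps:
S = 34 (S = 6 - 2*(-22 + 8) = 6 - 2*(-14) = 6 + 28 = 34)
J = 136 (J = 34*4 = 136)
(-82 - 137)*J = (-82 - 137)*136 = -219*136 = -29784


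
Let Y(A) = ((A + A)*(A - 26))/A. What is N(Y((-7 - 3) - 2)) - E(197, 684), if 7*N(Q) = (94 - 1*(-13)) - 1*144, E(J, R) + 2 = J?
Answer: -1402/7 ≈ -200.29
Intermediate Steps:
E(J, R) = -2 + J
Y(A) = -52 + 2*A (Y(A) = ((2*A)*(-26 + A))/A = (2*A*(-26 + A))/A = -52 + 2*A)
N(Q) = -37/7 (N(Q) = ((94 - 1*(-13)) - 1*144)/7 = ((94 + 13) - 144)/7 = (107 - 144)/7 = (⅐)*(-37) = -37/7)
N(Y((-7 - 3) - 2)) - E(197, 684) = -37/7 - (-2 + 197) = -37/7 - 1*195 = -37/7 - 195 = -1402/7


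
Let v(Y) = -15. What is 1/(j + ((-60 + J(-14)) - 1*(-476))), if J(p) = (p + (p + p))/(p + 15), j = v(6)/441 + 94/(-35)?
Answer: 735/272891 ≈ 0.0026934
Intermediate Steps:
j = -1999/735 (j = -15/441 + 94/(-35) = -15*1/441 + 94*(-1/35) = -5/147 - 94/35 = -1999/735 ≈ -2.7197)
J(p) = 3*p/(15 + p) (J(p) = (p + 2*p)/(15 + p) = (3*p)/(15 + p) = 3*p/(15 + p))
1/(j + ((-60 + J(-14)) - 1*(-476))) = 1/(-1999/735 + ((-60 + 3*(-14)/(15 - 14)) - 1*(-476))) = 1/(-1999/735 + ((-60 + 3*(-14)/1) + 476)) = 1/(-1999/735 + ((-60 + 3*(-14)*1) + 476)) = 1/(-1999/735 + ((-60 - 42) + 476)) = 1/(-1999/735 + (-102 + 476)) = 1/(-1999/735 + 374) = 1/(272891/735) = 735/272891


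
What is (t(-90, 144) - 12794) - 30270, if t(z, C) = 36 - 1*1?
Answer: -43029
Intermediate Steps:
t(z, C) = 35 (t(z, C) = 36 - 1 = 35)
(t(-90, 144) - 12794) - 30270 = (35 - 12794) - 30270 = -12759 - 30270 = -43029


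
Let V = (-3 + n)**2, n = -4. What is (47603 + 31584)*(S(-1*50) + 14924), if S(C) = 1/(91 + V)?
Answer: 165450229507/140 ≈ 1.1818e+9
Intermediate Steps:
V = 49 (V = (-3 - 4)**2 = (-7)**2 = 49)
S(C) = 1/140 (S(C) = 1/(91 + 49) = 1/140)
(47603 + 31584)*(S(-1*50) + 14924) = (47603 + 31584)*(1/140 + 14924) = 79187*(2089361/140) = 165450229507/140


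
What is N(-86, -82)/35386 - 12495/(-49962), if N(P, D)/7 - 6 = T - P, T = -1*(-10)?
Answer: 79636823/294659222 ≈ 0.27027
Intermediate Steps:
T = 10
N(P, D) = 112 - 7*P (N(P, D) = 42 + 7*(10 - P) = 42 + (70 - 7*P) = 112 - 7*P)
N(-86, -82)/35386 - 12495/(-49962) = (112 - 7*(-86))/35386 - 12495/(-49962) = (112 + 602)*(1/35386) - 12495*(-1/49962) = 714*(1/35386) + 4165/16654 = 357/17693 + 4165/16654 = 79636823/294659222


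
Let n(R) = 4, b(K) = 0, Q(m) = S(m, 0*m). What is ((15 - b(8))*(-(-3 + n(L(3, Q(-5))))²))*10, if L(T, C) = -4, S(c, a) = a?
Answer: -150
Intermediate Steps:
Q(m) = 0 (Q(m) = 0*m = 0)
((15 - b(8))*(-(-3 + n(L(3, Q(-5))))²))*10 = ((15 - 1*0)*(-(-3 + 4)²))*10 = ((15 + 0)*(-1*1²))*10 = (15*(-1*1))*10 = (15*(-1))*10 = -15*10 = -150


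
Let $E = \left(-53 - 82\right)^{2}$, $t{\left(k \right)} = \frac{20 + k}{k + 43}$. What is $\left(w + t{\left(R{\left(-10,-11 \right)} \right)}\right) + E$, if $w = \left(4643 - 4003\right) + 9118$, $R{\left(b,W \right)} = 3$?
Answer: $\frac{55967}{2} \approx 27984.0$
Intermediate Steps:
$t{\left(k \right)} = \frac{20 + k}{43 + k}$
$E = 18225$ ($E = \left(-135\right)^{2} = 18225$)
$w = 9758$ ($w = 640 + 9118 = 9758$)
$\left(w + t{\left(R{\left(-10,-11 \right)} \right)}\right) + E = \left(9758 + \frac{20 + 3}{43 + 3}\right) + 18225 = \left(9758 + \frac{1}{46} \cdot 23\right) + 18225 = \left(9758 + \frac{1}{2}\right) + 18225 = \frac{19517}{2} + 18225 = \frac{55967}{2}$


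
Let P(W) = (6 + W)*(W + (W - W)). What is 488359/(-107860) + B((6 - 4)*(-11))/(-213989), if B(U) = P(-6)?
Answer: -488359/107860 ≈ -4.5277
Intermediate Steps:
P(W) = W*(6 + W) (P(W) = (6 + W)*(W + 0) = (6 + W)*W = W*(6 + W))
B(U) = 0 (B(U) = -6*(6 - 6) = -6*0 = 0)
488359/(-107860) + B((6 - 4)*(-11))/(-213989) = 488359/(-107860) + 0/(-213989) = 488359*(-1/107860) + 0*(-1/213989) = -488359/107860 + 0 = -488359/107860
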